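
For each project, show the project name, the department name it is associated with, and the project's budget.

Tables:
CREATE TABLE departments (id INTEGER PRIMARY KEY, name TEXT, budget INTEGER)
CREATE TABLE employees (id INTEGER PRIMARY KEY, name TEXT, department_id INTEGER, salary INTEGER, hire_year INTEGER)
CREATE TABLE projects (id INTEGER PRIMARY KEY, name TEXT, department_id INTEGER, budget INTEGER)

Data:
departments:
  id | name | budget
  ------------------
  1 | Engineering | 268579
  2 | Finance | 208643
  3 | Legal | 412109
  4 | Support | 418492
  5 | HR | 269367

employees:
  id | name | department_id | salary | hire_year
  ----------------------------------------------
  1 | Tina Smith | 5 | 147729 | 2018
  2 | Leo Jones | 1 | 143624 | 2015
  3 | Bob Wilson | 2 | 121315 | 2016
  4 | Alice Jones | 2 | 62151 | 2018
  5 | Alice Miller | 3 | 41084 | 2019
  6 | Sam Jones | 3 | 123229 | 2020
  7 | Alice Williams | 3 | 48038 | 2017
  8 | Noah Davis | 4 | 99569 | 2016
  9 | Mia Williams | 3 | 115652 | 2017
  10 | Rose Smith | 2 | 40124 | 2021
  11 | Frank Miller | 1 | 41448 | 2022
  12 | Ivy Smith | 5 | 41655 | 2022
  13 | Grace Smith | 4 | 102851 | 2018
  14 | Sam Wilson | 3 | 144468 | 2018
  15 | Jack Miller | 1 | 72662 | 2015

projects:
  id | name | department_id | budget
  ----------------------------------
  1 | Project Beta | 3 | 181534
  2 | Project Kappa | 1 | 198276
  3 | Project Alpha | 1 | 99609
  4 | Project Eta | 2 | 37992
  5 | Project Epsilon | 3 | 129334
SELECT c.name, p.name AS department, c.budget FROM projects c JOIN departments p ON c.department_id = p.id

Execution result:
name | department | budget
Project Beta | Legal | 181534
Project Kappa | Engineering | 198276
Project Alpha | Engineering | 99609
Project Eta | Finance | 37992
Project Epsilon | Legal | 129334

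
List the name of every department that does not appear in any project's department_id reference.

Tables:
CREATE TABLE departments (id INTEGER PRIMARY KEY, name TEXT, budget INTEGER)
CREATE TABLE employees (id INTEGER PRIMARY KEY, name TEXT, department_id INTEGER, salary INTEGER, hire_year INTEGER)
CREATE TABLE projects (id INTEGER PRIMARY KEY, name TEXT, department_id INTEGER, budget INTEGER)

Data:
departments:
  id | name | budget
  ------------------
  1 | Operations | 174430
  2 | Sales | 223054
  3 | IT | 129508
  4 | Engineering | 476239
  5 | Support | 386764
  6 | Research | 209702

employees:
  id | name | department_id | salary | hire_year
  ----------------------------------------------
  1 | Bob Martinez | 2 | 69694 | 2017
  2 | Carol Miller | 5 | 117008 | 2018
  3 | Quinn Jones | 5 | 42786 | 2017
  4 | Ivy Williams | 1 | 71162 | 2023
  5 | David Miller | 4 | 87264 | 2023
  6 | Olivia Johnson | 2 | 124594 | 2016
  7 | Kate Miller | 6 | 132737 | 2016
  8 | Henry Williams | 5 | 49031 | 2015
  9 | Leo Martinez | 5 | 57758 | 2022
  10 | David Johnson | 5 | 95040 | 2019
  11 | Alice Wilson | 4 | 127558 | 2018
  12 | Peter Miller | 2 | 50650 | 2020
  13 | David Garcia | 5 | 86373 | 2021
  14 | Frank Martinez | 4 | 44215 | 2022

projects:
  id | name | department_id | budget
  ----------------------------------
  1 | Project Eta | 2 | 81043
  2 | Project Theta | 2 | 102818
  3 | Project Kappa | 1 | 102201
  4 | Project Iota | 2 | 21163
SELECT p.name FROM departments p LEFT JOIN projects c ON c.department_id = p.id WHERE c.id IS NULL

Execution result:
name
IT
Engineering
Support
Research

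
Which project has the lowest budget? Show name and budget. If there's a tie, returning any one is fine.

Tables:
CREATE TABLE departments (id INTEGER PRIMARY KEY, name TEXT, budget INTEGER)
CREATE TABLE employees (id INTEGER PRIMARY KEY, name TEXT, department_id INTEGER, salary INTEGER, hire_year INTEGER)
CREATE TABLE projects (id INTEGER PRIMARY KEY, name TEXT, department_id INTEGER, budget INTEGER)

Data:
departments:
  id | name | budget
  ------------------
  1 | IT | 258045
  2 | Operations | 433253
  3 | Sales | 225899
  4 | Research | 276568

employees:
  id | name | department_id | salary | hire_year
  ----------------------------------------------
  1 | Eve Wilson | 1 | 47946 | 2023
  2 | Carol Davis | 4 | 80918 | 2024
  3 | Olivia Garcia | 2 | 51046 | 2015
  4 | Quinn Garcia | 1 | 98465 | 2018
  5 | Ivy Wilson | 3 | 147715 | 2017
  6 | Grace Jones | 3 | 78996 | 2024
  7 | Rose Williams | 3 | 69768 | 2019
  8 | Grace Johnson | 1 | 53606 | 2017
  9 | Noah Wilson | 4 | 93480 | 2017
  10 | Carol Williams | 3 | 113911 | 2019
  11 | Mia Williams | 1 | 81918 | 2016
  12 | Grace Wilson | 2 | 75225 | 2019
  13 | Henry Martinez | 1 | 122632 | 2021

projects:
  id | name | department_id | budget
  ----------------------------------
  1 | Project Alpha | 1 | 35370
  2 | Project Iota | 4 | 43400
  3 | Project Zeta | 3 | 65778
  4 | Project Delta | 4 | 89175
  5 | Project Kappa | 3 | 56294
SELECT name, budget FROM projects ORDER BY budget ASC LIMIT 1

Execution result:
name | budget
Project Alpha | 35370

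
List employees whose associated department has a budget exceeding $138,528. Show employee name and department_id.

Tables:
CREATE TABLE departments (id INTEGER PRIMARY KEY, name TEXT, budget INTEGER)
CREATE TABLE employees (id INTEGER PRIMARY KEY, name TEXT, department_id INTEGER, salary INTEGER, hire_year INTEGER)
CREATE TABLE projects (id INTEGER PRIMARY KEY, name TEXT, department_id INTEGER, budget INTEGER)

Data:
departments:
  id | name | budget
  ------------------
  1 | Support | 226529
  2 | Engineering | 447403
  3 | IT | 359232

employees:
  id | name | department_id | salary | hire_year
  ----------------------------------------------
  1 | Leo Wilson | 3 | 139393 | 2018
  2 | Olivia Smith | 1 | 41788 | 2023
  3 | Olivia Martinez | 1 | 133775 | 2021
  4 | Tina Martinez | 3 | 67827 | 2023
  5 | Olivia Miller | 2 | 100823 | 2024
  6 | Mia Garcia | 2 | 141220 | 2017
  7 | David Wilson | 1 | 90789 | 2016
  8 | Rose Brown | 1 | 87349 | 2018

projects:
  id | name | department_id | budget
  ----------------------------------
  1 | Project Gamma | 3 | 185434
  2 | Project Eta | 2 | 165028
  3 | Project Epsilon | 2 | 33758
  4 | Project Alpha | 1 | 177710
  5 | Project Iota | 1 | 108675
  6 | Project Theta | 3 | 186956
SELECT name, department_id FROM employees WHERE department_id IN (SELECT id FROM departments WHERE budget > 138528)

Execution result:
name | department_id
Leo Wilson | 3
Olivia Smith | 1
Olivia Martinez | 1
Tina Martinez | 3
Olivia Miller | 2
Mia Garcia | 2
David Wilson | 1
Rose Brown | 1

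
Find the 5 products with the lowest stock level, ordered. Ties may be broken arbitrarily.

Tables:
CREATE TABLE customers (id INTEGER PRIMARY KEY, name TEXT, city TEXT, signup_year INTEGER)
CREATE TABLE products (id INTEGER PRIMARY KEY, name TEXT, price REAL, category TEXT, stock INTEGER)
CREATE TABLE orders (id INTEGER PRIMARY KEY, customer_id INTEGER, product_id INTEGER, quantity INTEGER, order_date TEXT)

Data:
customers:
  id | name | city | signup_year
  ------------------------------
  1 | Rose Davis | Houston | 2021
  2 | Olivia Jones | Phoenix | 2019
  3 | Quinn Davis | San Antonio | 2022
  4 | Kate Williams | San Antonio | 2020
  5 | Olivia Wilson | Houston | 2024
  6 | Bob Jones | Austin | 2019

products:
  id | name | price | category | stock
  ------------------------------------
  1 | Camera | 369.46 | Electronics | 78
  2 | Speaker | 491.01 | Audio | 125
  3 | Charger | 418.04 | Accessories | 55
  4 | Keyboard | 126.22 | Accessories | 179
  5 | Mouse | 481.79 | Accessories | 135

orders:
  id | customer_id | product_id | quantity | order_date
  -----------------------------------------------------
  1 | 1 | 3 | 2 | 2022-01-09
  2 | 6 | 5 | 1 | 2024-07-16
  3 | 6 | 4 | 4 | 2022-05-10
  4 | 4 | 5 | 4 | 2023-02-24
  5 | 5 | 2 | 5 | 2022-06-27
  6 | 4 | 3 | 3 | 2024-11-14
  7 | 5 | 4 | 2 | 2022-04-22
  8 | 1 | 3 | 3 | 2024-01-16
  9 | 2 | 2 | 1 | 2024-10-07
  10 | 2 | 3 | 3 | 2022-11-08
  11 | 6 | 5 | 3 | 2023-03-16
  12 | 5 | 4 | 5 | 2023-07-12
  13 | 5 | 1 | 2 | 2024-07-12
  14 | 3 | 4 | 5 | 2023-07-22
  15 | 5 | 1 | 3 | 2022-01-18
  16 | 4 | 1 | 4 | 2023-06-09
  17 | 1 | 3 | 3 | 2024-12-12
SELECT name, stock FROM products ORDER BY stock ASC LIMIT 5

Execution result:
name | stock
Charger | 55
Camera | 78
Speaker | 125
Mouse | 135
Keyboard | 179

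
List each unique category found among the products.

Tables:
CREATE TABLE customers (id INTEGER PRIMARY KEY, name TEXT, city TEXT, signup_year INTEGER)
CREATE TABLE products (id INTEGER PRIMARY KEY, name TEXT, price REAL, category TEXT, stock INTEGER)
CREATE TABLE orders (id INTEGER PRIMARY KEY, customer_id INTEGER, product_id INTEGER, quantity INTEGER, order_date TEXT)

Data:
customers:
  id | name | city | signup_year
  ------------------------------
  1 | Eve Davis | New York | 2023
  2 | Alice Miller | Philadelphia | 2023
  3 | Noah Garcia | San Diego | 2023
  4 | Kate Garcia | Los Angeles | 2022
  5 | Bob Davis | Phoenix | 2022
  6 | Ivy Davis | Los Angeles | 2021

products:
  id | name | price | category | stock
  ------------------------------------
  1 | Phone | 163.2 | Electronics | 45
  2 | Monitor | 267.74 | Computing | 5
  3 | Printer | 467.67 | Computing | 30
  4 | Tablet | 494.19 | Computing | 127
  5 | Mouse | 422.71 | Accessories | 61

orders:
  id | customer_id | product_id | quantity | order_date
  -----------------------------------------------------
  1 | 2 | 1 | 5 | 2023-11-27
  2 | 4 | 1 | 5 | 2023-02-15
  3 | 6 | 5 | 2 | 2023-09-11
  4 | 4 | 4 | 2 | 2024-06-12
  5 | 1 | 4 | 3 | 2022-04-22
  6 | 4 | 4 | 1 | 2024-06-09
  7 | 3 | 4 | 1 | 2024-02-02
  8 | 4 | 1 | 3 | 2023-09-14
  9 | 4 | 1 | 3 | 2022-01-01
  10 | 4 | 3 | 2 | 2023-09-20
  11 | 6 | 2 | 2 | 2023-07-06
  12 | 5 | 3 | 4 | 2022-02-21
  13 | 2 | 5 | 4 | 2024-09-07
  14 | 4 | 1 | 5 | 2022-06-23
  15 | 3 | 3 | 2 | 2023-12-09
SELECT DISTINCT category FROM products

Execution result:
category
Electronics
Computing
Accessories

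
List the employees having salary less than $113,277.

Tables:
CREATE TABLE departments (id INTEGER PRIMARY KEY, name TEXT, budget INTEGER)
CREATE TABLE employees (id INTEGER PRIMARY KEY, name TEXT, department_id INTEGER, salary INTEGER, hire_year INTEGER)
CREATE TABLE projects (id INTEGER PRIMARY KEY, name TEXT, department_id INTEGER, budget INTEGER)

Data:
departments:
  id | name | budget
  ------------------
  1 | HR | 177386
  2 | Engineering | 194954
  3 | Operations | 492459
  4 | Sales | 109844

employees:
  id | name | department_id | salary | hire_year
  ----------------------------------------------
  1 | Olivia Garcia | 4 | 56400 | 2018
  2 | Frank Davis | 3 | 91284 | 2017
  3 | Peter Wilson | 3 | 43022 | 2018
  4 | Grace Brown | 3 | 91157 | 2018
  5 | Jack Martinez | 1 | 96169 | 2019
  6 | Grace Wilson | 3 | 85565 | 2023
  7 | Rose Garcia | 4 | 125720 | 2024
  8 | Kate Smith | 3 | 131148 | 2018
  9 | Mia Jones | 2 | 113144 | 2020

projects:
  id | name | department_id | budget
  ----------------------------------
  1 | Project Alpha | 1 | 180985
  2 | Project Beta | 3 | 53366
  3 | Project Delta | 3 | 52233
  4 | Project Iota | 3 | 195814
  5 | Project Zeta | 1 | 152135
SELECT name, salary FROM employees WHERE salary < 113277

Execution result:
name | salary
Olivia Garcia | 56400
Frank Davis | 91284
Peter Wilson | 43022
Grace Brown | 91157
Jack Martinez | 96169
Grace Wilson | 85565
Mia Jones | 113144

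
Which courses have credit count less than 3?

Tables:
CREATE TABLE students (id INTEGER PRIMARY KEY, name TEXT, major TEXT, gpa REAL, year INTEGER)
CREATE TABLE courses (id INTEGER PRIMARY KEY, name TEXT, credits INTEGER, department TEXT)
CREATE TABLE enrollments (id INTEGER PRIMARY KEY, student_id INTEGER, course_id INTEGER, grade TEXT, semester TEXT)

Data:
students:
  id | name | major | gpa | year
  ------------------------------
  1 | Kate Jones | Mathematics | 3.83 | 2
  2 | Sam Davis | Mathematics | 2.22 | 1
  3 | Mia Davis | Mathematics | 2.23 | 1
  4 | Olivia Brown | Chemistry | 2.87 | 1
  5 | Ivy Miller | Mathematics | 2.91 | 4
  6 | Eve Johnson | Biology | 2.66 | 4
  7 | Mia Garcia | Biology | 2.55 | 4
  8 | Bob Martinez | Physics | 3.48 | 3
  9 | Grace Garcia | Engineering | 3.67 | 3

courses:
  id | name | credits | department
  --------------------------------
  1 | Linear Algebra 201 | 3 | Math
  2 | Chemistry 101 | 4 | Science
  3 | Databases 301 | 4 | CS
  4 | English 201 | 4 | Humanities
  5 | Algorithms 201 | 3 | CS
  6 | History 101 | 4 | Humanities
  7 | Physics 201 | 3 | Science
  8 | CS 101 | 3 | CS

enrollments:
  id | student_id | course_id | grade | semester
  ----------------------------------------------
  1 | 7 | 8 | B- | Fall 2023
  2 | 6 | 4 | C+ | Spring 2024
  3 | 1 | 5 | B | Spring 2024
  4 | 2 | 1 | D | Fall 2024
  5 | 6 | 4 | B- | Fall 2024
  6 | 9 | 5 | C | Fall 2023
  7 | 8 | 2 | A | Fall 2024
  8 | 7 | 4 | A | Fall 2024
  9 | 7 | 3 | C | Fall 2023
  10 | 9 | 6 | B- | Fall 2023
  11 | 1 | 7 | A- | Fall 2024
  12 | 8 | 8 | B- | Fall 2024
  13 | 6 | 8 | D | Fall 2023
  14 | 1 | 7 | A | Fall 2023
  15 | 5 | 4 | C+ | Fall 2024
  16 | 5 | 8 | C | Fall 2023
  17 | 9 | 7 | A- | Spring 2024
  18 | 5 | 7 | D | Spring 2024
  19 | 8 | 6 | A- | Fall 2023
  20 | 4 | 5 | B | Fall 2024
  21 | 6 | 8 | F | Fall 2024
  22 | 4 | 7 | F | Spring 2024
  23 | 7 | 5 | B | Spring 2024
SELECT name, credits FROM courses WHERE credits < 3

Execution result:
(no rows)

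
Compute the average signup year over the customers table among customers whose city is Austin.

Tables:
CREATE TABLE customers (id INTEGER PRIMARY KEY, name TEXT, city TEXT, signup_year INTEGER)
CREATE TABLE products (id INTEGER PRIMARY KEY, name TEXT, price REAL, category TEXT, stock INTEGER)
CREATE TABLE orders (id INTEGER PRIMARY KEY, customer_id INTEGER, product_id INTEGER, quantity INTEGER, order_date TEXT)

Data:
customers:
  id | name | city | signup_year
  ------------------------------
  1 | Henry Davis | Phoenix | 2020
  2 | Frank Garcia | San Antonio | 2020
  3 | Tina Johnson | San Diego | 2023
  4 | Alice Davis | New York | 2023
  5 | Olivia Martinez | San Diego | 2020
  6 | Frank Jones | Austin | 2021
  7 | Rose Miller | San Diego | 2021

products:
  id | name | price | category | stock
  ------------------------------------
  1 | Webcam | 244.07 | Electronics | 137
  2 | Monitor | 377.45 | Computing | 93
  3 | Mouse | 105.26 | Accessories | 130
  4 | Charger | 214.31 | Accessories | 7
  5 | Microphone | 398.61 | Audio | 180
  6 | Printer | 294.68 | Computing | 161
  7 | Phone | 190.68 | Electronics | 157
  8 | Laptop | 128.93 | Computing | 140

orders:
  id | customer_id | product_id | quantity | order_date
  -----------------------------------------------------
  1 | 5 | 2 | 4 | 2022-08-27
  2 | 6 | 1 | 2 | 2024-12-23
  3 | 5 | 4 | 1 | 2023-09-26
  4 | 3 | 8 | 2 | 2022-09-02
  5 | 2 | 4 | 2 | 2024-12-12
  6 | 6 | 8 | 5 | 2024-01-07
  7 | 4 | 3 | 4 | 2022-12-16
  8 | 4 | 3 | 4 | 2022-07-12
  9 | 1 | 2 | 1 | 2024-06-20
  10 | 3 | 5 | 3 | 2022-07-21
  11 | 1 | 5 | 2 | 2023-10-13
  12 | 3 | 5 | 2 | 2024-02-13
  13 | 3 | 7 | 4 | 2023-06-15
SELECT AVG(signup_year) FROM customers WHERE city = 'Austin'

Execution result:
2021.00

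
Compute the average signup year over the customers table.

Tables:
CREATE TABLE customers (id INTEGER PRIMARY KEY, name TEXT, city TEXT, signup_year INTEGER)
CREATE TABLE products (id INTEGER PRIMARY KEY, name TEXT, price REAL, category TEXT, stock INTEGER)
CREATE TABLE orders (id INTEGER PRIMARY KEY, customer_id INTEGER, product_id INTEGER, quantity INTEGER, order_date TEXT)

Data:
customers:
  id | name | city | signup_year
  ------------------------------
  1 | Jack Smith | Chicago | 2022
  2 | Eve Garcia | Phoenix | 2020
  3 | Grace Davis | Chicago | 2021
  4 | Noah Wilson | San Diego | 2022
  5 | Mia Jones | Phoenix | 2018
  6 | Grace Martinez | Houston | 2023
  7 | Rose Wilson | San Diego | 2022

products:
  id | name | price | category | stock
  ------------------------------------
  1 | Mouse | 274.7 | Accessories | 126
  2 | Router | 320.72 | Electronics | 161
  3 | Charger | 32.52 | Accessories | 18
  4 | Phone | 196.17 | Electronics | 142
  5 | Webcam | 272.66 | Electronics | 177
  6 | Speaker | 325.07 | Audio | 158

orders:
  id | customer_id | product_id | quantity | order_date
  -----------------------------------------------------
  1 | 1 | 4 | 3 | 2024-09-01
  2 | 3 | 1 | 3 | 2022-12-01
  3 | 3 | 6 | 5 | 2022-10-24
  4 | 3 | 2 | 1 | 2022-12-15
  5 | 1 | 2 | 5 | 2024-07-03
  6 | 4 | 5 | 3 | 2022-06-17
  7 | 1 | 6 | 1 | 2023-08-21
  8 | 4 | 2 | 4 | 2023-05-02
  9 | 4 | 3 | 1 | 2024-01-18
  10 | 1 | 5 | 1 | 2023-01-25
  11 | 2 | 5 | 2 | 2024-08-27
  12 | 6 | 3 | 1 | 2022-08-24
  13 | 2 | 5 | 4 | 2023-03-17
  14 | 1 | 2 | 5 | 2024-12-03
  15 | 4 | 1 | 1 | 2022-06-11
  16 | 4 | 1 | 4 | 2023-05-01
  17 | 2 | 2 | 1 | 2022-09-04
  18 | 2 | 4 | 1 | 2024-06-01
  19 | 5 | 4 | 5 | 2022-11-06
SELECT AVG(signup_year) FROM customers

Execution result:
2021.14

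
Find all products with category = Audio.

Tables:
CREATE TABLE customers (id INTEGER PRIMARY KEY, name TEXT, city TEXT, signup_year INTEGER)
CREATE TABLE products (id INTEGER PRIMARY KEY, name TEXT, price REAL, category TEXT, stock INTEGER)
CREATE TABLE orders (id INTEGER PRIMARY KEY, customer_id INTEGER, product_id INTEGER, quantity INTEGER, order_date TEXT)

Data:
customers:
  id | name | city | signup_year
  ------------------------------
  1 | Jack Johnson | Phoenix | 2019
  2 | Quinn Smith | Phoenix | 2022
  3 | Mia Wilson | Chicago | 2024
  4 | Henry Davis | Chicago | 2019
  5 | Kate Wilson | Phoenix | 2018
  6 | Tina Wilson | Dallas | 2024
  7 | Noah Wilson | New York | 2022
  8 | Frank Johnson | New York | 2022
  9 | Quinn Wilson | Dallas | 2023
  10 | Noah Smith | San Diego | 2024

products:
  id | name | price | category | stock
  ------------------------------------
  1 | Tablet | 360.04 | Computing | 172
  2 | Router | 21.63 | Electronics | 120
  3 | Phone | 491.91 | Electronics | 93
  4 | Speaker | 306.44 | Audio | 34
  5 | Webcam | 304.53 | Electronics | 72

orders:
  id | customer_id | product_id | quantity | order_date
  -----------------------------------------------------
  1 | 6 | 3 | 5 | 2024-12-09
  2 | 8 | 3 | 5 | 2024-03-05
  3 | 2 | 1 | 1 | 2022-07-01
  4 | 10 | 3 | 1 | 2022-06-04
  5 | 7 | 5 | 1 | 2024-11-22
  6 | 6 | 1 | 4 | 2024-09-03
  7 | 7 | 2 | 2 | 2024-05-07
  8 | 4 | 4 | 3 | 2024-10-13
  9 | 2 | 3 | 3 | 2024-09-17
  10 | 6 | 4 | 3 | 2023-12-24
SELECT name, category FROM products WHERE category = 'Audio'

Execution result:
name | category
Speaker | Audio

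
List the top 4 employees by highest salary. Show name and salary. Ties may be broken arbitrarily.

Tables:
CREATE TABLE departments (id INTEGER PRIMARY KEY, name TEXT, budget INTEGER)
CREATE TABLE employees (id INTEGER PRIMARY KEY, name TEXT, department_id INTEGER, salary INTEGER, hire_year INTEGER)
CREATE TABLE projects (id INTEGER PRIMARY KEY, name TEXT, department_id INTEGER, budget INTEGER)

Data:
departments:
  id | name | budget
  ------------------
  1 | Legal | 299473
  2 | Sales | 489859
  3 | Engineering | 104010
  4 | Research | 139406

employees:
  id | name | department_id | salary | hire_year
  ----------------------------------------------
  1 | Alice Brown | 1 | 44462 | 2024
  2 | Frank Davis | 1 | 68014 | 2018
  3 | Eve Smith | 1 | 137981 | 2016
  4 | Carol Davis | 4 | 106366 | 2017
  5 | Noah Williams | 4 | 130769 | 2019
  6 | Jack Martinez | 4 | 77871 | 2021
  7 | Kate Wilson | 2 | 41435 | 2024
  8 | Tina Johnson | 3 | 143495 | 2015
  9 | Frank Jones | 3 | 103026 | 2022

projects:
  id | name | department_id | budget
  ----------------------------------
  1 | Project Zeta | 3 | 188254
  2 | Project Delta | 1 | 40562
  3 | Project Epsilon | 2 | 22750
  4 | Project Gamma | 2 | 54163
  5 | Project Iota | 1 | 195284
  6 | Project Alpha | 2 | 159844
SELECT name, salary FROM employees ORDER BY salary DESC LIMIT 4

Execution result:
name | salary
Tina Johnson | 143495
Eve Smith | 137981
Noah Williams | 130769
Carol Davis | 106366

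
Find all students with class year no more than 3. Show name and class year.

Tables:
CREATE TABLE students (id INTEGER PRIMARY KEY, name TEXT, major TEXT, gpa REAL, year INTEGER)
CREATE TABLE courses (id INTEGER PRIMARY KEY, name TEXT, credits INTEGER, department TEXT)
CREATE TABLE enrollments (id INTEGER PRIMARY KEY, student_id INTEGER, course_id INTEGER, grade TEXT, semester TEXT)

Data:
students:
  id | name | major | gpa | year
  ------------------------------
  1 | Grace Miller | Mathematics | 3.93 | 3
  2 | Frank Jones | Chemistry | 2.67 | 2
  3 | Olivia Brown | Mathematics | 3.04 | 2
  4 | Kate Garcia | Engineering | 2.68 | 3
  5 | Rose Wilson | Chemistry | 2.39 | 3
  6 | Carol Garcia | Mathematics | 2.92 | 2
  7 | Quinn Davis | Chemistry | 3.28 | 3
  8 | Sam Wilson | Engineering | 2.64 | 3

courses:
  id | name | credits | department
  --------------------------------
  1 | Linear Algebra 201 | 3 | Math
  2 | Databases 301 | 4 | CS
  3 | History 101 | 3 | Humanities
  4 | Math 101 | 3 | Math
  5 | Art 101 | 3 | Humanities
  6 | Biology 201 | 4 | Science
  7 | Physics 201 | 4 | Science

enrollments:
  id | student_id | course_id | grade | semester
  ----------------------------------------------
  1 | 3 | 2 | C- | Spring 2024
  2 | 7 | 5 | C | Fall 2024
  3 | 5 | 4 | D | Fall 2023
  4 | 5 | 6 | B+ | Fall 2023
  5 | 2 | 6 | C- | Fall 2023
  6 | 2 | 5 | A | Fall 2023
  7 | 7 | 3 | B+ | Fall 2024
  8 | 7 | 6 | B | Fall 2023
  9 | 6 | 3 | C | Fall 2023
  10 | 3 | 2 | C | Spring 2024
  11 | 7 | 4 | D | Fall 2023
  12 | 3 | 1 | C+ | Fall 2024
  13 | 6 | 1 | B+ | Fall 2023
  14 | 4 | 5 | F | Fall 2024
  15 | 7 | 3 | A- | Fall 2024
SELECT name, year FROM students WHERE year <= 3

Execution result:
name | year
Grace Miller | 3
Frank Jones | 2
Olivia Brown | 2
Kate Garcia | 3
Rose Wilson | 3
Carol Garcia | 2
Quinn Davis | 3
Sam Wilson | 3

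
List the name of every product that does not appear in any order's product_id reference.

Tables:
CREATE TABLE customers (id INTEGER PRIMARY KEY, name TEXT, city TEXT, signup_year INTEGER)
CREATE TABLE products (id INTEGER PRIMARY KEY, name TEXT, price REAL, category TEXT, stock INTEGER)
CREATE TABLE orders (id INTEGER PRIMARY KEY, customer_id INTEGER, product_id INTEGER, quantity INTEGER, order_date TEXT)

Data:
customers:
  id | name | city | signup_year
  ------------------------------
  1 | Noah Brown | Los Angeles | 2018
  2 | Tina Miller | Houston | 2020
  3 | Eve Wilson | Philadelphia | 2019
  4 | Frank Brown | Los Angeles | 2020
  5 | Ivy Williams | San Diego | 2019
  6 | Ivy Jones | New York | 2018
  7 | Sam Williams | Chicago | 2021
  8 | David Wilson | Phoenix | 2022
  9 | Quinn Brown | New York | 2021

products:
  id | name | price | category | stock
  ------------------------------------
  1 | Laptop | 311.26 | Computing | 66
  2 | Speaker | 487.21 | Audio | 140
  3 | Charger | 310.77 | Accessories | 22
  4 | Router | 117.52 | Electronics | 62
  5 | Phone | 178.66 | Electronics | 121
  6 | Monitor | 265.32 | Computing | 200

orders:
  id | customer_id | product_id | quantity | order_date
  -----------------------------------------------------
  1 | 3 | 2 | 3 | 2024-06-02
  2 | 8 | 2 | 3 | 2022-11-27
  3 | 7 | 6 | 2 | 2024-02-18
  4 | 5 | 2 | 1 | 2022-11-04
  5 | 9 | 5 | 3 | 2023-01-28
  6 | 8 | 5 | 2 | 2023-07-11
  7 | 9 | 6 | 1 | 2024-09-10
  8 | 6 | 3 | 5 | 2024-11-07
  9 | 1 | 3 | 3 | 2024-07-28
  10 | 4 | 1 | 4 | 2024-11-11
SELECT p.name FROM products p LEFT JOIN orders c ON c.product_id = p.id WHERE c.id IS NULL

Execution result:
Router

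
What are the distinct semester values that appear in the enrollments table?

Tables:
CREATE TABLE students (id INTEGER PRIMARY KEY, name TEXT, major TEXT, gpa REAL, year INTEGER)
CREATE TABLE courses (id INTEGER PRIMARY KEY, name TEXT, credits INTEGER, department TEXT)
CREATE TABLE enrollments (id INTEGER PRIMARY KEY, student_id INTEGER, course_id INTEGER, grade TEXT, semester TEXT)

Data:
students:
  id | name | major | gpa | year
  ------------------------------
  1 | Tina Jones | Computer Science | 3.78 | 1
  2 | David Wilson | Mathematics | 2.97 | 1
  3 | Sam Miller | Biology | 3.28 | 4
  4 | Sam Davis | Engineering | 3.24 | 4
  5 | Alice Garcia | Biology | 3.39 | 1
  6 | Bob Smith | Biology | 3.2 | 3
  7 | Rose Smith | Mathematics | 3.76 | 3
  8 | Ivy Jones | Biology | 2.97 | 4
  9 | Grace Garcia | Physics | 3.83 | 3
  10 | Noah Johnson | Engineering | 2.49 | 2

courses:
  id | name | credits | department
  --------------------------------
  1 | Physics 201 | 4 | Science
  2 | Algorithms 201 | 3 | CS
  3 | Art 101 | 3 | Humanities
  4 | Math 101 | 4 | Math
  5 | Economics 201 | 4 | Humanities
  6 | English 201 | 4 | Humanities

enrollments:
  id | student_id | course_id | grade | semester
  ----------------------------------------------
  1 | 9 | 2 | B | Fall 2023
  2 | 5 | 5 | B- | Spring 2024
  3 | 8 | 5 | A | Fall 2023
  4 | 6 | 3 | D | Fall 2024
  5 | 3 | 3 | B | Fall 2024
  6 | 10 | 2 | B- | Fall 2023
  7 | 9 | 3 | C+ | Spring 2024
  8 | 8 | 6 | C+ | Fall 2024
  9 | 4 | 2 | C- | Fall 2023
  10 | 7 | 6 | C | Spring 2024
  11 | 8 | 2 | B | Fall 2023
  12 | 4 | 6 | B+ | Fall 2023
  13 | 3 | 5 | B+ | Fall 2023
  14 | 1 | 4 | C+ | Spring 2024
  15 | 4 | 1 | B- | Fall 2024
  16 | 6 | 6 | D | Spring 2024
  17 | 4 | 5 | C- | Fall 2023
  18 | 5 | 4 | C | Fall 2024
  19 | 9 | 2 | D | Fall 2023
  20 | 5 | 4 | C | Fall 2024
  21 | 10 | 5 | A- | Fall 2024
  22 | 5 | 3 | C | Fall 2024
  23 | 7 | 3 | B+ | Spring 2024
SELECT DISTINCT semester FROM enrollments

Execution result:
semester
Fall 2023
Spring 2024
Fall 2024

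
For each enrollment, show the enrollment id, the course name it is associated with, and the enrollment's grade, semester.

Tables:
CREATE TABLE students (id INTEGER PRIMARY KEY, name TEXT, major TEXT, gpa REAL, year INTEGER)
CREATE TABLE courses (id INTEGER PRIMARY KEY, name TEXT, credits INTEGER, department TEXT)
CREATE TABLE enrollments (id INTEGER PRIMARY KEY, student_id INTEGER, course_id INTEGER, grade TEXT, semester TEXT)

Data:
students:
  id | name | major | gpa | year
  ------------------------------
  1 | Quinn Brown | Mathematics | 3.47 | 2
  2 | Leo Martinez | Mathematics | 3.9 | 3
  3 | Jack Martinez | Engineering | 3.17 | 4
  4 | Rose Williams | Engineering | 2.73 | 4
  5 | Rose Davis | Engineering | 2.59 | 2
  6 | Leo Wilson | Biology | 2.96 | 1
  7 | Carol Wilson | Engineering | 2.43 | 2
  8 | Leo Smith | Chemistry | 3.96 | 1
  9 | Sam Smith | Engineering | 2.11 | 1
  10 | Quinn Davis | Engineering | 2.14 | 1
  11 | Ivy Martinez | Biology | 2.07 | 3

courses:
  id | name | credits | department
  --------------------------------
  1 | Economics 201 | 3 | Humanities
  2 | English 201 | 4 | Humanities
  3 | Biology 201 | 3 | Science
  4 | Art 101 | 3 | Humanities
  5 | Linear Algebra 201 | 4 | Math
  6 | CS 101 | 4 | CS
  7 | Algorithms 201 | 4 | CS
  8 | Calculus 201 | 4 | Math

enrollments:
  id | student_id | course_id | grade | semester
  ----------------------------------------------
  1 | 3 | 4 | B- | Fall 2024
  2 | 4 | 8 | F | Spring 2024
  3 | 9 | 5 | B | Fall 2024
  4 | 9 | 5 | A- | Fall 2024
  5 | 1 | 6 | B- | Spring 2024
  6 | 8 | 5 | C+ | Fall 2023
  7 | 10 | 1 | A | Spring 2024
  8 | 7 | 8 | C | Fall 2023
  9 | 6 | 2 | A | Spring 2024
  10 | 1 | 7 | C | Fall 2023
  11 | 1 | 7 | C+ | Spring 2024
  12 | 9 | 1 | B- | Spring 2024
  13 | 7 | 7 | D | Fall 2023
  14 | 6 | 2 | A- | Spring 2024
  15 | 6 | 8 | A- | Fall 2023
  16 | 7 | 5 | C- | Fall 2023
SELECT c.id, p.name AS course, c.grade, c.semester FROM enrollments c JOIN courses p ON c.course_id = p.id

Execution result:
id | course | grade | semester
1 | Art 101 | B- | Fall 2024
2 | Calculus 201 | F | Spring 2024
3 | Linear Algebra 201 | B | Fall 2024
4 | Linear Algebra 201 | A- | Fall 2024
5 | CS 101 | B- | Spring 2024
6 | Linear Algebra 201 | C+ | Fall 2023
7 | Economics 201 | A | Spring 2024
8 | Calculus 201 | C | Fall 2023
9 | English 201 | A | Spring 2024
10 | Algorithms 201 | C | Fall 2023
11 | Algorithms 201 | C+ | Spring 2024
12 | Economics 201 | B- | Spring 2024
13 | Algorithms 201 | D | Fall 2023
14 | English 201 | A- | Spring 2024
15 | Calculus 201 | A- | Fall 2023
16 | Linear Algebra 201 | C- | Fall 2023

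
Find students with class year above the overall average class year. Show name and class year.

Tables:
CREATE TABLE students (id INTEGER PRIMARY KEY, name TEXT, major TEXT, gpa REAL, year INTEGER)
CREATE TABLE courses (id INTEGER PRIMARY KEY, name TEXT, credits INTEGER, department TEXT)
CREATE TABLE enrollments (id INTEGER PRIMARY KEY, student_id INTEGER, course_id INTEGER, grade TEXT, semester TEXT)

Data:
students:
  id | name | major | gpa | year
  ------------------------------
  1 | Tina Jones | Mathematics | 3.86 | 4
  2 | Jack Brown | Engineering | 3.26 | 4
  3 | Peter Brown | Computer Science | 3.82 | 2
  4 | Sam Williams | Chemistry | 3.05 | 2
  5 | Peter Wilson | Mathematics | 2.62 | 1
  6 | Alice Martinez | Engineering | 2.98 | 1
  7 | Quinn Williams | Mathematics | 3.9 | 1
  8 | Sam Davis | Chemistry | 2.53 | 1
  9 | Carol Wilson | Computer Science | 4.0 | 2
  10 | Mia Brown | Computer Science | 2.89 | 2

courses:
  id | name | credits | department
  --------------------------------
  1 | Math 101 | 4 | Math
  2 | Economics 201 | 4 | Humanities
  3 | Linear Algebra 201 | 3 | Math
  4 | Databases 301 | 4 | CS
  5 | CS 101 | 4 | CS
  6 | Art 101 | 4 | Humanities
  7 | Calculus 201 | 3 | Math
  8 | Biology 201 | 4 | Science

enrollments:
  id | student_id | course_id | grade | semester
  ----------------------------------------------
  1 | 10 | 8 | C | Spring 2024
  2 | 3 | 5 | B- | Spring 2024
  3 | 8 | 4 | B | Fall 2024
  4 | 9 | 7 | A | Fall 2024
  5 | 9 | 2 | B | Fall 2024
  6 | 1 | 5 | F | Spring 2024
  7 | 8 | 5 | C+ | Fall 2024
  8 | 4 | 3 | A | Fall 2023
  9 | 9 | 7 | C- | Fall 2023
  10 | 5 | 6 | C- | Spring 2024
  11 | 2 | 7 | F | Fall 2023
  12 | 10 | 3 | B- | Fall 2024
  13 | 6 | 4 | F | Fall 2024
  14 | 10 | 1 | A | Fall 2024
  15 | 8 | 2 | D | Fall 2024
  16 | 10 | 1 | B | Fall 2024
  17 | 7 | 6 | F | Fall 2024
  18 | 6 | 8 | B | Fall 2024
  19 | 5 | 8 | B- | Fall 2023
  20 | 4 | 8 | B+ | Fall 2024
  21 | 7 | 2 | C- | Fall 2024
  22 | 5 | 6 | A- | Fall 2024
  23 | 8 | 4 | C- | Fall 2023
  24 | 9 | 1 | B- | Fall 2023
SELECT name, year FROM students WHERE year > (SELECT AVG(year) FROM students)

Execution result:
name | year
Tina Jones | 4
Jack Brown | 4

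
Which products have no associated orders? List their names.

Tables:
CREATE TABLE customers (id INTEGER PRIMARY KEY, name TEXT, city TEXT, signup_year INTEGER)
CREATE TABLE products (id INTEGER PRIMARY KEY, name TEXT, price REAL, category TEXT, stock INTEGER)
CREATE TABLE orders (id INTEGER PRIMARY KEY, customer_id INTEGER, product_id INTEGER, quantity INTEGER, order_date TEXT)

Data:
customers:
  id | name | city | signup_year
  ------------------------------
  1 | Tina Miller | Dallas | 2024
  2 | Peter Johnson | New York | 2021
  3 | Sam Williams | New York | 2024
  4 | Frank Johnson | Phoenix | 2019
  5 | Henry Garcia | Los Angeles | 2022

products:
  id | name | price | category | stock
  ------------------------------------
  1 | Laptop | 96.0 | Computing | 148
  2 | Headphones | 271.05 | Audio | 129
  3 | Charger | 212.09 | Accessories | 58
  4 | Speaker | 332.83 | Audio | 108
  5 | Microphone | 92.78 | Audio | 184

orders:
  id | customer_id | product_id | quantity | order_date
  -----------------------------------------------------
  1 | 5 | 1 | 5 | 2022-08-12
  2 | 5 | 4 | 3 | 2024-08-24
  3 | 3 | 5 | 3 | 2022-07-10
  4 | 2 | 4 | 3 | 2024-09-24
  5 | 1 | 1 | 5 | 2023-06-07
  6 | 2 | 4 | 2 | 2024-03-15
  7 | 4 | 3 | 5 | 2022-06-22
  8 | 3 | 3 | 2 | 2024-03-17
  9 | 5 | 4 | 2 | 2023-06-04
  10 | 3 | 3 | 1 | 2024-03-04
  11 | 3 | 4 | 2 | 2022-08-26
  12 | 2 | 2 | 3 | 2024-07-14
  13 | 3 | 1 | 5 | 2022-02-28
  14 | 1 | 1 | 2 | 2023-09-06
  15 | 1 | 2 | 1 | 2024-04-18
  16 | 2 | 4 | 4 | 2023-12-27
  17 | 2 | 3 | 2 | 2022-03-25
SELECT p.name FROM products p LEFT JOIN orders c ON c.product_id = p.id WHERE c.id IS NULL

Execution result:
(no rows)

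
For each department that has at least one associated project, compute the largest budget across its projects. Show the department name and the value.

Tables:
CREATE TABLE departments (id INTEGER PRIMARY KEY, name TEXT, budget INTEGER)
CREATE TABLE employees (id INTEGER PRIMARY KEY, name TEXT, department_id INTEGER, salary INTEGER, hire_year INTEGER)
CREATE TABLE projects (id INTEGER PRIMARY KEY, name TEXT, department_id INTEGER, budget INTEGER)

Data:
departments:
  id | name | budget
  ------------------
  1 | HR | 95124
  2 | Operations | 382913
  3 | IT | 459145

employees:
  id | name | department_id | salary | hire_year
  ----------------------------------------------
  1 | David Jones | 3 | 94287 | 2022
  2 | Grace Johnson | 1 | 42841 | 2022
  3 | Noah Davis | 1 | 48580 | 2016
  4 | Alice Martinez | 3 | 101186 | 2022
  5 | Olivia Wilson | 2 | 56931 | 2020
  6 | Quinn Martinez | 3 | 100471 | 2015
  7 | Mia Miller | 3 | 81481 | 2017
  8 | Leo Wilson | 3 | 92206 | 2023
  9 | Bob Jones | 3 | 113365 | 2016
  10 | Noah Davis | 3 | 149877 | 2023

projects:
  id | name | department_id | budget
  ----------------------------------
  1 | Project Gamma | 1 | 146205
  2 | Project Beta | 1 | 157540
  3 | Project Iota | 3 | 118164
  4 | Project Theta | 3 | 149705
SELECT p.name, MAX(c.budget) AS max_budget FROM projects c JOIN departments p ON c.department_id = p.id GROUP BY p.id, p.name

Execution result:
name | max_budget
HR | 157540
IT | 149705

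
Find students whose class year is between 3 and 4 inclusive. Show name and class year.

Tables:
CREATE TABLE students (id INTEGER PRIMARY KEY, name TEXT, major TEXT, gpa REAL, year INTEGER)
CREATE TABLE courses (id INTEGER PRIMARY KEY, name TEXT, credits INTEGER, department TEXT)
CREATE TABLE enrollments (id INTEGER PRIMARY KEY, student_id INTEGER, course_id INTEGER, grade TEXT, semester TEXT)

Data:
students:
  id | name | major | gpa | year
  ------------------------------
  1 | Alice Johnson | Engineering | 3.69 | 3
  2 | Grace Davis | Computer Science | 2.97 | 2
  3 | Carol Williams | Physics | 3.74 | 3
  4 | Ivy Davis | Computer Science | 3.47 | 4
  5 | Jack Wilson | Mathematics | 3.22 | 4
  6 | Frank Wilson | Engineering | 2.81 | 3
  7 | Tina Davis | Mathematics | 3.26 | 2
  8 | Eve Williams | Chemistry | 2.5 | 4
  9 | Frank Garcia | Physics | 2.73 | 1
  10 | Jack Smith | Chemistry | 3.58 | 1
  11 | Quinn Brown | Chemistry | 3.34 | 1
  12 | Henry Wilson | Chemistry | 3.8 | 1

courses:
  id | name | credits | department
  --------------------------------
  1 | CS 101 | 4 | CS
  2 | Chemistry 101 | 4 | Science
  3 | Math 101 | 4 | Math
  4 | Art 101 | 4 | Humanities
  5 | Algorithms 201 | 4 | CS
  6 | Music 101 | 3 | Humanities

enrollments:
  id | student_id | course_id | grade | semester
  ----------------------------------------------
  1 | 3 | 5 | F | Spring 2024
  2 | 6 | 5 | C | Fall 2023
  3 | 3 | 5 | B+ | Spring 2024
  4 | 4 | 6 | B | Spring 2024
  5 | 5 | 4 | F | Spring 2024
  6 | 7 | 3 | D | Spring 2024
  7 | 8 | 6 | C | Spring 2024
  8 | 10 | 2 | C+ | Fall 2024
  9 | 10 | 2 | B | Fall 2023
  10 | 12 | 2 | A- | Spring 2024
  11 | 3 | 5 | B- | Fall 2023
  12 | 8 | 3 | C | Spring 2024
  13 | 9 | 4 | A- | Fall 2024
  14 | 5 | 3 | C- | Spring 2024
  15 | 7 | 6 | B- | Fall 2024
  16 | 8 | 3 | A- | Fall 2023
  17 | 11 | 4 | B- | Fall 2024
SELECT name, year FROM students WHERE year BETWEEN 3 AND 4

Execution result:
name | year
Alice Johnson | 3
Carol Williams | 3
Ivy Davis | 4
Jack Wilson | 4
Frank Wilson | 3
Eve Williams | 4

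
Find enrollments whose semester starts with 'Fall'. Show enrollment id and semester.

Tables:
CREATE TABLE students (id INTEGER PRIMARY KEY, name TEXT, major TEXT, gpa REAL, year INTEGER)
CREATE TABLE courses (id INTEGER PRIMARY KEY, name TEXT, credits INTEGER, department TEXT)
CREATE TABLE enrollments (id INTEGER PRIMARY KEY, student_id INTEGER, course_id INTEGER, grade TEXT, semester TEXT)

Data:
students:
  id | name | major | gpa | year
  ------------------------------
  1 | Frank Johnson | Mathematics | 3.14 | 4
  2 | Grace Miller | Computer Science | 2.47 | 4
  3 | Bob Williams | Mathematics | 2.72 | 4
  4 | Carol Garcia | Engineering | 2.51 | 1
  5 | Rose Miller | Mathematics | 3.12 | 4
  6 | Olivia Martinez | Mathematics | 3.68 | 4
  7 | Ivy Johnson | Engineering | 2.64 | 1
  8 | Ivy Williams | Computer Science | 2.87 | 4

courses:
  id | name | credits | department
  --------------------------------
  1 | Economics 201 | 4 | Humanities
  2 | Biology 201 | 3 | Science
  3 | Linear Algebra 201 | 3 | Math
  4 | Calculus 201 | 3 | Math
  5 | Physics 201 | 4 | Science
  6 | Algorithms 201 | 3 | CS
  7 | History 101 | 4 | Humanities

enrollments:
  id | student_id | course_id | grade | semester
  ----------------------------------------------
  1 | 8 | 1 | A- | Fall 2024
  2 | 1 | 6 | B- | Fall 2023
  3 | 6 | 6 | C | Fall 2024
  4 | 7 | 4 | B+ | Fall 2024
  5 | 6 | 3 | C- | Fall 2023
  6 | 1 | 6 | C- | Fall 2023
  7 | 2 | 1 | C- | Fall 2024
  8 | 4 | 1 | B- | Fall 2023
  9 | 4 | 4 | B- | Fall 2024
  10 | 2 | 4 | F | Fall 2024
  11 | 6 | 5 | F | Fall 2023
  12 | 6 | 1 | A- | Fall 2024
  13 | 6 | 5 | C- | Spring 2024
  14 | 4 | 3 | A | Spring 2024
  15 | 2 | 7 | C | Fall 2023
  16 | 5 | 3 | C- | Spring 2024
SELECT id, semester FROM enrollments WHERE semester LIKE 'Fall%'

Execution result:
id | semester
1 | Fall 2024
2 | Fall 2023
3 | Fall 2024
4 | Fall 2024
5 | Fall 2023
6 | Fall 2023
7 | Fall 2024
8 | Fall 2023
9 | Fall 2024
10 | Fall 2024
11 | Fall 2023
12 | Fall 2024
15 | Fall 2023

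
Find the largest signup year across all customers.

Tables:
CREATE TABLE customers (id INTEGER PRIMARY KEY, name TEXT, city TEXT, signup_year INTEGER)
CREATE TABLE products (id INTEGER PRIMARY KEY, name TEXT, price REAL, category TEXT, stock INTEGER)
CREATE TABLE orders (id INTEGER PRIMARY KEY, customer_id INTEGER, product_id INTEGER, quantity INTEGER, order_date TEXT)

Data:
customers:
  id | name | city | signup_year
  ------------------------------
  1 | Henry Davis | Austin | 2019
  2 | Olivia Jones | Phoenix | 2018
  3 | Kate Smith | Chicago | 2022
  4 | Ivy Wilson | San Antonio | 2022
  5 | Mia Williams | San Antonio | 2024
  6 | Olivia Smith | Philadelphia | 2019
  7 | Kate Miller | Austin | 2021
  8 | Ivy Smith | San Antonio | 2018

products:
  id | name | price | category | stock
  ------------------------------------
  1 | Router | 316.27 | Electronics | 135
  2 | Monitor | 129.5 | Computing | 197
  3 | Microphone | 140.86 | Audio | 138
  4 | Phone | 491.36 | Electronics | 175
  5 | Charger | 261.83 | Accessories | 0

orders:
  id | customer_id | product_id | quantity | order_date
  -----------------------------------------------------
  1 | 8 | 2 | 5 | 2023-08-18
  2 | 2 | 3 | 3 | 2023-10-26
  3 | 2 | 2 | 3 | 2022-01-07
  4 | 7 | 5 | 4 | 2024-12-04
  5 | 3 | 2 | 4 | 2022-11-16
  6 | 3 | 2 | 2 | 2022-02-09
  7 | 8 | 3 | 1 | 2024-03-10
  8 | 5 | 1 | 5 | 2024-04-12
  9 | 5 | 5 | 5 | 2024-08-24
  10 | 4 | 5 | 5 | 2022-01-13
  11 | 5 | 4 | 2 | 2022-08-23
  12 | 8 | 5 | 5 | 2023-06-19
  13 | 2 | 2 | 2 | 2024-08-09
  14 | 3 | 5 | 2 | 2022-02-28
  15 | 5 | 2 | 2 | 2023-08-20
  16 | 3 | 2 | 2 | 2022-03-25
SELECT MAX(signup_year) FROM customers

Execution result:
2024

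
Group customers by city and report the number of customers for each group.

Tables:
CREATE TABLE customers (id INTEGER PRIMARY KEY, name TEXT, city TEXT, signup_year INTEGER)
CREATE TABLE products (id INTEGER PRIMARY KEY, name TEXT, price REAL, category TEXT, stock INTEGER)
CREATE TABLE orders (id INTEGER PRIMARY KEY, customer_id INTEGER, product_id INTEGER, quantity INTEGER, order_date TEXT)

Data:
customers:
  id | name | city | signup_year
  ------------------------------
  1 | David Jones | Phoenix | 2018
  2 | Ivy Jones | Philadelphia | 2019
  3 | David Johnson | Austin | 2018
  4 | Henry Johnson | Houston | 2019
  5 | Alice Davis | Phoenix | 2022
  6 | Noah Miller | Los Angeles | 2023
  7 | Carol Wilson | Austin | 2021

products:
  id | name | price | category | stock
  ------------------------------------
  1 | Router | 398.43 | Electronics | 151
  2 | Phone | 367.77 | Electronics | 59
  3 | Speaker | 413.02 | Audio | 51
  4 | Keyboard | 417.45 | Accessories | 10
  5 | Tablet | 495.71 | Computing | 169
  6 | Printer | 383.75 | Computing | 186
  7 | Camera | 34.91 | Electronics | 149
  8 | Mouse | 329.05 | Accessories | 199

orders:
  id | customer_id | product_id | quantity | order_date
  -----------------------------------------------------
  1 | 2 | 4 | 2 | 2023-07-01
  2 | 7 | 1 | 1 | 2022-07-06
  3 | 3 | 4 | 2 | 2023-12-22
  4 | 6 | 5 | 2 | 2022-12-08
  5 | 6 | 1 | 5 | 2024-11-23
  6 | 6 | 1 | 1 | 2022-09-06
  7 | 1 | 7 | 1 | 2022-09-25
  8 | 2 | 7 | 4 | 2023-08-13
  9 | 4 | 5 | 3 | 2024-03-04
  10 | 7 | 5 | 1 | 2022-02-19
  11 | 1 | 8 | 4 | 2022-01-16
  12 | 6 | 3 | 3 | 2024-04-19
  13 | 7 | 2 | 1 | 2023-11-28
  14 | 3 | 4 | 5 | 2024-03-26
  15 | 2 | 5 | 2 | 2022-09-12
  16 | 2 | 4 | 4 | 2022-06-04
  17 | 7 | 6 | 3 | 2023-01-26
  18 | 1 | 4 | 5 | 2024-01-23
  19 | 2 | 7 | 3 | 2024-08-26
SELECT city, COUNT(*) AS n FROM customers GROUP BY city

Execution result:
city | n
Austin | 2
Houston | 1
Los Angeles | 1
Philadelphia | 1
Phoenix | 2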